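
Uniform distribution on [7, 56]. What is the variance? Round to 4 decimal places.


Var = (b-a)^2 / 12
(b-a)^2 = (56 - 7)^2 = 2401
Var = 2401/12 ≈ 200.083333

200.0833


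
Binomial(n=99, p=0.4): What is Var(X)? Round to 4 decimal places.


Var = n*p*(1-p) = 99 * 0.4 * 0.6 = 23.76

23.7600


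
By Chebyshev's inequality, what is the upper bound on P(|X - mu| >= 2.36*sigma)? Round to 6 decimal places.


P <= 1/k^2
k^2 = 2.36^2 = 5.5696
1/k^2 = 1 / 5.5696 = 625/3481 ≈ 0.17954611

0.179546


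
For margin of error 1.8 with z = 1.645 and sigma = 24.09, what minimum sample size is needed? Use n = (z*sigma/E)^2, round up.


z*sigma/E = 1.645 * 24.09 / 1.8 ≈ 22.015583
(z*sigma/E)^2 ≈ 484.685910
round up: n = 485

485


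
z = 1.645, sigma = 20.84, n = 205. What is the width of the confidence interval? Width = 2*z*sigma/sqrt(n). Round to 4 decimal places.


width = 2*z*sigma/sqrt(n)
2*z*sigma = 2 * 1.645 * 20.84 = 68.5636
sqrt(205) ≈ 14.317821
width = 68.5636 / 14.317821 ≈ 4.788690

4.7887


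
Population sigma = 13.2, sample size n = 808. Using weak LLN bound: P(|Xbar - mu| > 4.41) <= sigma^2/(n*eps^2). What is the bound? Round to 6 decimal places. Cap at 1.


bound = min(1, sigma^2/(n*eps^2))
sigma^2 = 13.2^2 = 174.24
n*eps^2 = 808 * 4.41^2 = 808 * 19.4481 = 15714.0648
sigma^2/(n*eps^2) = 174.24 / 15714.0648 ≈ 0.01108816

0.011088


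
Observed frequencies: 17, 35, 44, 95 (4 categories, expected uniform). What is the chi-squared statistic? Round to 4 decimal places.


chi2 = sum((O-E)^2/E), E = total/4
total = 191, E = 191/4 = 47.75
(17 - 47.75)^2 / 47.75 = 945.5625 / 47.75 = 15129/764 ≈ 19.802356
(35 - 47.75)^2 / 47.75 = 162.5625 / 47.75 = 2601/764 ≈ 3.404450
(44 - 47.75)^2 / 47.75 = 14.0625 / 47.75 = 225/764 ≈ 0.294503
(95 - 47.75)^2 / 47.75 = 2232.5625 / 47.75 = 35721/764 ≈ 46.755236
chi2 = 13419/191 ≈ 70.256545

70.2565


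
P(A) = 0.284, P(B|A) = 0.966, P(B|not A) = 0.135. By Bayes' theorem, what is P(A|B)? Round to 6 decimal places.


P(A|B) = P(B|A)*P(A) / P(B), P(B) = P(B|A)*P(A) + P(B|not A)*P(not A)
P(B|A)*P(A) = 0.966 * 0.284 = 0.274344
P(B|not A)*P(not A) = 0.135 * 0.716 = 0.09666
P(B) = 0.274344 + 0.09666 = 0.371004
P(A|B) = 0.274344 / 0.371004 ≈ 0.73946373

0.739464


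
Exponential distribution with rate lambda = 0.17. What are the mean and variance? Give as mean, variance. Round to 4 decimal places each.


mean = 1/lam, var = 1/lam^2
mean = 1 / 0.17 = 100/17 ≈ 5.882353
lam^2 = 0.17^2 = 0.0289
var = 1 / 0.0289 = 10000/289 ≈ 34.602076

5.8824, 34.6021


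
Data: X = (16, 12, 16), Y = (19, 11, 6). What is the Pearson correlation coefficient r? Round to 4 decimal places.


r = sum((xi-xbar)(yi-ybar)) / sqrt(sum((xi-xbar)^2) * sum((yi-ybar)^2))
n = 3, xbar = 44/3 ≈ 14.666667, ybar = 36/3 = 12
Sxy = sum((xi-xbar)(yi-ybar)) = 4
Sxx = sum((xi-xbar)^2) = 32/3 ≈ 10.666667
Syy = sum((yi-ybar)^2) = 86
sqrt(Sxx*Syy) ≈ 30.287511
r = Sxy / sqrt(Sxx*Syy) = 4 / 30.287511 ≈ 0.132068

0.1321


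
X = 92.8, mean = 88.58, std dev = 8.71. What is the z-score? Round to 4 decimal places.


z = (X - mu) / sigma
X - mu = 92.8 - 88.58 = 4.22
z = 4.22 / 8.71 = 422/871 ≈ 0.484501

0.4845


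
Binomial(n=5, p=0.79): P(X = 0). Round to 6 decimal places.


P = C(n,k) * p^k * (1-p)^(n-k)
C(5,0) = 1
p^k = 0.79^0 = 1
(1-p)^(n-k) = 0.21^5 = 0.0004084101
P = 1 * 1 * 0.0004084101 ≈ 0.000408

0.000408


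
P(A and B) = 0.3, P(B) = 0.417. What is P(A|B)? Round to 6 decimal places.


P(A|B) = P(A and B) / P(B) = 0.3 / 0.417 = 100/139 ≈ 0.71942446

0.719424


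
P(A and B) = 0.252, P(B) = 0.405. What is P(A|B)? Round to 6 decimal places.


P(A|B) = P(A and B) / P(B) = 0.252 / 0.405 = 28/45 ≈ 0.62222222

0.622222


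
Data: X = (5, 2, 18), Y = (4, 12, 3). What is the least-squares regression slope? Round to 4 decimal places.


b = sum((xi-xbar)(yi-ybar)) / sum((xi-xbar)^2)
n = 3, xbar = 25/3 ≈ 8.333333, ybar = 19/3 ≈ 6.333333
Sxy = sum((xi-xbar)(yi-ybar)) = -181/3 ≈ -60.333333
Sxx = sum((xi-xbar)^2) = 434/3 ≈ 144.666667
b = Sxy / Sxx = -181/434 ≈ -0.417051

-0.4171


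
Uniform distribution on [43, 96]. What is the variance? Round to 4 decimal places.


Var = (b-a)^2 / 12
(b-a)^2 = (96 - 43)^2 = 2809
Var = 2809/12 ≈ 234.083333

234.0833


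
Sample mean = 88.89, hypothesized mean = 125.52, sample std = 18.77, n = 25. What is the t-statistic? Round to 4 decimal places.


t = (xbar - mu0) / (s/sqrt(n))
xbar - mu0 = 88.89 - 125.52 = -36.63
sqrt(25) = 5
s/sqrt(n) = 18.77 / 5 = 3.754
t = -36.63 / 3.754 = -18315/1877 ≈ -9.757592

-9.7576


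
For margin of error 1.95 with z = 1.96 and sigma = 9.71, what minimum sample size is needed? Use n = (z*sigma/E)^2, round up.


z*sigma/E = 1.96 * 9.71 / 1.95 = 47579/4875 ≈ 9.759795
(z*sigma/E)^2 ≈ 95.253596
round up: n = 96

96


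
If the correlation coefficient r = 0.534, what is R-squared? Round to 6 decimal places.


R^2 = r^2 = (0.534)^2 = 0.285156

0.285156


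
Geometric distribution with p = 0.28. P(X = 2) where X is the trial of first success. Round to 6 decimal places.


P = (1-p)^(k-1) * p
(1-p)^(k-1) = 0.72^1 = 0.72
P = 0.72 * 0.28 = 0.2016

0.201600


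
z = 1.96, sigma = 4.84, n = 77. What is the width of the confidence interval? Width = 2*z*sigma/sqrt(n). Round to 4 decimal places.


width = 2*z*sigma/sqrt(n)
2*z*sigma = 2 * 1.96 * 4.84 = 18.9728
sqrt(77) ≈ 8.774964
width = 18.9728 / 8.774964 ≈ 2.162151

2.1622


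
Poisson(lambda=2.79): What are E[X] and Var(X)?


E[X] = Var(X) = lambda = 2.79

2.79, 2.79


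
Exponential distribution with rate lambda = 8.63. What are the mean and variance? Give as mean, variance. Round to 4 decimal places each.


mean = 1/lam, var = 1/lam^2
mean = 1 / 8.63 = 100/863 ≈ 0.115875
lam^2 = 8.63^2 = 74.4769
var = 1 / 74.4769 ≈ 0.013427

0.1159, 0.0134


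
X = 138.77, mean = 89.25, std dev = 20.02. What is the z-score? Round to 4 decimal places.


z = (X - mu) / sigma
X - mu = 138.77 - 89.25 = 49.52
z = 49.52 / 20.02 = 2476/1001 ≈ 2.473526

2.4735


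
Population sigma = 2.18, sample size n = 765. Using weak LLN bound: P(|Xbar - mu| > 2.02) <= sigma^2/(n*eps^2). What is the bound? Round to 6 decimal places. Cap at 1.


bound = min(1, sigma^2/(n*eps^2))
sigma^2 = 2.18^2 = 4.7524
n*eps^2 = 765 * 2.02^2 = 765 * 4.0804 = 3121.506
sigma^2/(n*eps^2) = 4.7524 / 3121.506 ≈ 0.00152247

0.001522


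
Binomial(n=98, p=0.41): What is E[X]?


E[X] = n*p = 98 * 0.41 = 40.18

40.18


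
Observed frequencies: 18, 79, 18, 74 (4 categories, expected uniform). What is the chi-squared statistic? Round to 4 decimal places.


chi2 = sum((O-E)^2/E), E = total/4
total = 189, E = 189/4 = 47.25
(18 - 47.25)^2 / 47.25 = 855.5625 / 47.25 = 507/28 ≈ 18.107143
(79 - 47.25)^2 / 47.25 = 1008.0625 / 47.25 = 16129/756 ≈ 21.334656
(18 - 47.25)^2 / 47.25 = 855.5625 / 47.25 = 507/28 ≈ 18.107143
(74 - 47.25)^2 / 47.25 = 715.5625 / 47.25 = 11449/756 ≈ 15.144180
chi2 = 13739/189 ≈ 72.693122

72.6931


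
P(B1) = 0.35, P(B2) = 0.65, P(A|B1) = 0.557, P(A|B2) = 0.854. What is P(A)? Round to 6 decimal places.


P(A) = P(A|B1)*P(B1) + P(A|B2)*P(B2)
P(A|B1)*P(B1) = 0.557 * 0.35 = 0.19495
P(A|B2)*P(B2) = 0.854 * 0.65 = 0.5551
P(A) = 0.19495 + 0.5551 = 0.75005

0.750050


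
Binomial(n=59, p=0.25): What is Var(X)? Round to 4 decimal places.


Var = n*p*(1-p) = 59 * 0.25 * 0.75 = 11.0625

11.0625


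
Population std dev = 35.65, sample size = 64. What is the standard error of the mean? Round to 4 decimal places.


SE = sigma / sqrt(n)
sqrt(64) = 8
SE = 35.65 / 8 = 4.45625

4.4563


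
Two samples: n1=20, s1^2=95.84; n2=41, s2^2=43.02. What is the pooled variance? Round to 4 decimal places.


sp^2 = ((n1-1)*s1^2 + (n2-1)*s2^2)/(n1+n2-2)
(n1-1)*s1^2 = 19 * 95.84 = 1820.96
(n2-1)*s2^2 = 40 * 43.02 = 1720.8
numerator = 1820.96 + 1720.8 = 3541.76
n1+n2-2 = 59
sp^2 = 3541.76 / 59 = 88544/1475 ≈ 60.029831

60.0298


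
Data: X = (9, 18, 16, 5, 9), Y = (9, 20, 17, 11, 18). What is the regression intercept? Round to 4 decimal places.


a = ybar - b*xbar, where b = sum((xi-xbar)(yi-ybar)) / sum((xi-xbar)^2)
n = 5, xbar = 57/5 = 11.4, ybar = 75/5 = 15
Sxy = sum((xi-xbar)(yi-ybar)) = 75
Sxx = sum((xi-xbar)^2) = 117.2
b = Sxy / Sxx = 375/586 ≈ 0.639932
a = 15 - 0.639932 * 11.4 = 4515/586 ≈ 7.704778

7.7048


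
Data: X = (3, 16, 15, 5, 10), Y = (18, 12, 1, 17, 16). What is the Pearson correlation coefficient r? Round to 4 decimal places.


r = sum((xi-xbar)(yi-ybar)) / sqrt(sum((xi-xbar)^2) * sum((yi-ybar)^2))
n = 5, xbar = 49/5 = 9.8, ybar = 64/5 = 12.8
Sxy = sum((xi-xbar)(yi-ybar)) = -121.2
Sxx = sum((xi-xbar)^2) = 134.8
Syy = sum((yi-ybar)^2) = 194.8
sqrt(Sxx*Syy) ≈ 162.046413
r = Sxy / sqrt(Sxx*Syy) = -121.2 / 162.046413 ≈ -0.747934

-0.7479


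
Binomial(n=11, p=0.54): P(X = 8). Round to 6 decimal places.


P = C(n,k) * p^k * (1-p)^(n-k)
C(11,8) = 165
p^k = 0.54^8 ≈ 0.007230196
(1-p)^(n-k) = 0.46^3 = 0.097336
P = 165 * 0.007230196 * 0.097336 ≈ 0.116120

0.116120


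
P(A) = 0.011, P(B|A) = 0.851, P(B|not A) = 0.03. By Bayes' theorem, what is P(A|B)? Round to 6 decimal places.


P(A|B) = P(B|A)*P(A) / P(B), P(B) = P(B|A)*P(A) + P(B|not A)*P(not A)
P(B|A)*P(A) = 0.851 * 0.011 = 0.009361
P(B|not A)*P(not A) = 0.03 * 0.989 = 0.02967
P(B) = 0.009361 + 0.02967 = 0.039031
P(A|B) = 0.009361 / 0.039031 = 407/1697 ≈ 0.23983500

0.239835


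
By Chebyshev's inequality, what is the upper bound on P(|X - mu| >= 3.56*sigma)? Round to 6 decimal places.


P <= 1/k^2
k^2 = 3.56^2 = 12.6736
1/k^2 = 1 / 12.6736 = 625/7921 ≈ 0.07890418

0.078904


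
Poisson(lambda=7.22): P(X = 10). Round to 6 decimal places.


P = e^(-lam) * lam^k / k!
e^(-7.22) ≈ 0.0007318024
lam^k = 7.22^10 ≈ 384921328.205271
k! = 10! = 3628800
P = 0.0007318024 * 384921328.205271 / 3628800 ≈ 0.077625

0.077625


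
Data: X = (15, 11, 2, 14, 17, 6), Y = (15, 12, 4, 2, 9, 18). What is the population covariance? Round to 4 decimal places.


Cov = (1/n)*sum((xi-xbar)(yi-ybar))
n = 6, xbar = 65/6 ≈ 10.833333, ybar = 60/6 = 10
sum((xi-xbar)(yi-ybar)) = 4
Cov = 4 / 6 = 2/3 ≈ 0.666667

0.6667


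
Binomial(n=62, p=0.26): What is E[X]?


E[X] = n*p = 62 * 0.26 = 16.12

16.12


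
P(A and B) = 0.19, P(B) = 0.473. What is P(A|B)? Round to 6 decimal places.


P(A|B) = P(A and B) / P(B) = 0.19 / 0.473 = 190/473 ≈ 0.40169133

0.401691


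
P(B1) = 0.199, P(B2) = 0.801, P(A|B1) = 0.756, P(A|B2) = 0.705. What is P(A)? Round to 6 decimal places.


P(A) = P(A|B1)*P(B1) + P(A|B2)*P(B2)
P(A|B1)*P(B1) = 0.756 * 0.199 = 0.150444
P(A|B2)*P(B2) = 0.705 * 0.801 = 0.564705
P(A) = 0.150444 + 0.564705 = 0.715149

0.715149


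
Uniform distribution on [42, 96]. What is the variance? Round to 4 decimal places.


Var = (b-a)^2 / 12
(b-a)^2 = (96 - 42)^2 = 2916
Var = 2916/12 = 243

243.0000


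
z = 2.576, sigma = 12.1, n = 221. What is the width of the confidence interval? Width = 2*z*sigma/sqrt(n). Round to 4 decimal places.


width = 2*z*sigma/sqrt(n)
2*z*sigma = 2 * 2.576 * 12.1 = 62.3392
sqrt(221) ≈ 14.866069
width = 62.3392 / 14.866069 ≈ 4.193388

4.1934


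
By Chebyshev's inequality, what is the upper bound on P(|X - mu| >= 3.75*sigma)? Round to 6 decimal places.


P <= 1/k^2
k^2 = 3.75^2 = 14.0625
1/k^2 = 1 / 14.0625 = 16/225 ≈ 0.07111111

0.071111


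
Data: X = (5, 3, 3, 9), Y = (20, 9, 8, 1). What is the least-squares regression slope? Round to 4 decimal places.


b = sum((xi-xbar)(yi-ybar)) / sum((xi-xbar)^2)
n = 4, xbar = 20/4 = 5, ybar = 38/4 = 9.5
Sxy = sum((xi-xbar)(yi-ybar)) = -30
Sxx = sum((xi-xbar)^2) = 24
b = Sxy / Sxx = -1.25

-1.2500


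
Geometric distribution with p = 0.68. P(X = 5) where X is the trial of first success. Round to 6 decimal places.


P = (1-p)^(k-1) * p
(1-p)^(k-1) = 0.32^4 = 0.01048576
P = 0.01048576 * 0.68 ≈ 0.007130317

0.007130


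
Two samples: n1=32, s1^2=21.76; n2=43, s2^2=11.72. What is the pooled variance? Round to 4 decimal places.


sp^2 = ((n1-1)*s1^2 + (n2-1)*s2^2)/(n1+n2-2)
(n1-1)*s1^2 = 31 * 21.76 = 674.56
(n2-1)*s2^2 = 42 * 11.72 = 492.24
numerator = 674.56 + 492.24 = 1166.8
n1+n2-2 = 73
sp^2 = 1166.8 / 73 = 5834/365 ≈ 15.983562

15.9836


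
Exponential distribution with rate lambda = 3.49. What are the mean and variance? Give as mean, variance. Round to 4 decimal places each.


mean = 1/lam, var = 1/lam^2
mean = 1 / 3.49 = 100/349 ≈ 0.286533
lam^2 = 3.49^2 = 12.1801
var = 1 / 12.1801 ≈ 0.082101

0.2865, 0.0821


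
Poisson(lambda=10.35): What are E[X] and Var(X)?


E[X] = Var(X) = lambda = 10.35

10.35, 10.35


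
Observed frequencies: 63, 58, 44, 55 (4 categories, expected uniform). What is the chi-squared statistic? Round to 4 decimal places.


chi2 = sum((O-E)^2/E), E = total/4
total = 220, E = 220/4 = 55
(63 - 55)^2 / 55 = 64 / 55 = 64/55 ≈ 1.163636
(58 - 55)^2 / 55 = 9 / 55 = 9/55 ≈ 0.163636
(44 - 55)^2 / 55 = 121 / 55 = 2.2
(55 - 55)^2 / 55 = 0 / 55 = 0
chi2 = 194/55 ≈ 3.527273

3.5273


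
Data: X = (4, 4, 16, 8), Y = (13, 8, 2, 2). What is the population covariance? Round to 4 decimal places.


Cov = (1/n)*sum((xi-xbar)(yi-ybar))
n = 4, xbar = 32/4 = 8, ybar = 25/4 = 6.25
sum((xi-xbar)(yi-ybar)) = -68
Cov = -68 / 4 = -17

-17.0000


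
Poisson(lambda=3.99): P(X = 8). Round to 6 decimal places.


P = e^(-lam) * lam^k / k!
e^(-3.99) ≈ 0.01849971
lam^k = 3.99^8 ≈ 64236.691635
k! = 8! = 40320
P = 0.01849971 * 64236.691635 / 40320 ≈ 0.029473

0.029473


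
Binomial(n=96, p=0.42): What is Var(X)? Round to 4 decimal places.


Var = n*p*(1-p) = 96 * 0.42 * 0.58 = 23.3856

23.3856


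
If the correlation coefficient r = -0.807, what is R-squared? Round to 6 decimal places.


R^2 = r^2 = (-0.807)^2 = 0.651249

0.651249


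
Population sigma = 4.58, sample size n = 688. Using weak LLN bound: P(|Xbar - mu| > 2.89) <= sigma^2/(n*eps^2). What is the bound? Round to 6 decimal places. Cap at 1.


bound = min(1, sigma^2/(n*eps^2))
sigma^2 = 4.58^2 = 20.9764
n*eps^2 = 688 * 2.89^2 = 688 * 8.3521 = 5746.2448
sigma^2/(n*eps^2) = 20.9764 / 5746.2448 ≈ 0.00365045

0.003650


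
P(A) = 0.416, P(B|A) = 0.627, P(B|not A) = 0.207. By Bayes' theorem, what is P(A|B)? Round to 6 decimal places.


P(A|B) = P(B|A)*P(A) / P(B), P(B) = P(B|A)*P(A) + P(B|not A)*P(not A)
P(B|A)*P(A) = 0.627 * 0.416 = 0.260832
P(B|not A)*P(not A) = 0.207 * 0.584 = 0.120888
P(B) = 0.260832 + 0.120888 = 0.38172
P(A|B) = 0.260832 / 0.38172 ≈ 0.68330714

0.683307


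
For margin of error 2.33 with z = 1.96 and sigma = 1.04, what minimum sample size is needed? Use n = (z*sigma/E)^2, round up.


z*sigma/E = 1.96 * 1.04 / 2.33 = 5096/5825 ≈ 0.874850
(z*sigma/E)^2 ≈ 0.765362
round up: n = 1

1


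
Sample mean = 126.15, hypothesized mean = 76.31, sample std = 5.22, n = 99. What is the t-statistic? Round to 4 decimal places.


t = (xbar - mu0) / (s/sqrt(n))
xbar - mu0 = 126.15 - 76.31 = 49.84
sqrt(99) ≈ 9.94987437
s/sqrt(n) = 5.22 / 9.94987437 ≈ 0.52462974
t = 49.84 / 0.52462974 ≈ 95.000333

95.0003


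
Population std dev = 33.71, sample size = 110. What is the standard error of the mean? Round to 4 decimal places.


SE = sigma / sqrt(n)
sqrt(110) ≈ 10.488088
SE = 33.71 / 10.488088 ≈ 3.214122

3.2141


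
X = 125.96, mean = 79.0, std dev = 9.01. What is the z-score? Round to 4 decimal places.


z = (X - mu) / sigma
X - mu = 125.96 - 79.0 = 46.96
z = 46.96 / 9.01 = 4696/901 ≈ 5.211987

5.2120


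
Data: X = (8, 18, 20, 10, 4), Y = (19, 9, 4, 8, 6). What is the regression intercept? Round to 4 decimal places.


a = ybar - b*xbar, where b = sum((xi-xbar)(yi-ybar)) / sum((xi-xbar)^2)
n = 5, xbar = 60/5 = 12, ybar = 46/5 = 9.2
Sxy = sum((xi-xbar)(yi-ybar)) = -54
Sxx = sum((xi-xbar)^2) = 184
b = Sxy / Sxx = -27/92 ≈ -0.293478
a = 9.2 - (-0.293478) * 12 = 1463/115 ≈ 12.721739

12.7217


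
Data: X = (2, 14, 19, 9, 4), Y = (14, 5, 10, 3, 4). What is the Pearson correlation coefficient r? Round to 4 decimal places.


r = sum((xi-xbar)(yi-ybar)) / sqrt(sum((xi-xbar)^2) * sum((yi-ybar)^2))
n = 5, xbar = 48/5 = 9.6, ybar = 36/5 = 7.2
Sxy = sum((xi-xbar)(yi-ybar)) = -14.6
Sxx = sum((xi-xbar)^2) = 197.2
Syy = sum((yi-ybar)^2) = 86.8
sqrt(Sxx*Syy) ≈ 130.831800
r = Sxy / sqrt(Sxx*Syy) = -14.6 / 130.831800 ≈ -0.111594

-0.1116


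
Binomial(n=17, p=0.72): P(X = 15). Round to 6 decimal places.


P = C(n,k) * p^k * (1-p)^(n-k)
C(17,15) = 136
p^k = 0.72^15 ≈ 0.007244150
(1-p)^(n-k) = 0.28^2 = 0.0784
P = 136 * 0.007244150 * 0.0784 ≈ 0.077240

0.077240


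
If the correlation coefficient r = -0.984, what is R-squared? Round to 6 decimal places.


R^2 = r^2 = (-0.984)^2 = 0.968256

0.968256


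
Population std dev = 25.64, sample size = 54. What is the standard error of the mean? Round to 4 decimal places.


SE = sigma / sqrt(n)
sqrt(54) ≈ 7.348469
SE = 25.64 / 7.348469 ≈ 3.489162

3.4892


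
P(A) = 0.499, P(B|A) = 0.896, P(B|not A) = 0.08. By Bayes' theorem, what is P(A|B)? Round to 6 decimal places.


P(A|B) = P(B|A)*P(A) / P(B), P(B) = P(B|A)*P(A) + P(B|not A)*P(not A)
P(B|A)*P(A) = 0.896 * 0.499 = 0.447104
P(B|not A)*P(not A) = 0.08 * 0.501 = 0.04008
P(B) = 0.447104 + 0.04008 = 0.487184
P(A|B) = 0.447104 / 0.487184 ≈ 0.91773129

0.917731


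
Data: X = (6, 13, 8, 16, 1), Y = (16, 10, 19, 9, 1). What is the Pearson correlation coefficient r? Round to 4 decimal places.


r = sum((xi-xbar)(yi-ybar)) / sqrt(sum((xi-xbar)^2) * sum((yi-ybar)^2))
n = 5, xbar = 44/5 = 8.8, ybar = 55/5 = 11
Sxy = sum((xi-xbar)(yi-ybar)) = 39
Sxx = sum((xi-xbar)^2) = 138.8
Syy = sum((yi-ybar)^2) = 194
sqrt(Sxx*Syy) ≈ 164.095094
r = Sxy / sqrt(Sxx*Syy) = 39 / 164.095094 ≈ 0.237667

0.2377


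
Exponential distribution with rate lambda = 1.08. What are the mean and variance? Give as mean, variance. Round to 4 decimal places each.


mean = 1/lam, var = 1/lam^2
mean = 1 / 1.08 = 25/27 ≈ 0.925926
lam^2 = 1.08^2 = 1.1664
var = 1 / 1.1664 = 625/729 ≈ 0.857339

0.9259, 0.8573


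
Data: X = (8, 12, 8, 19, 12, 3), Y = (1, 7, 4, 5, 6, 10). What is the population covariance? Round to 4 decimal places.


Cov = (1/n)*sum((xi-xbar)(yi-ybar))
n = 6, xbar = 62/6 = 31/3 ≈ 10.333333, ybar = 33/6 = 5.5
sum((xi-xbar)(yi-ybar)) = -20
Cov = -20 / 6 = -10/3 ≈ -3.333333

-3.3333


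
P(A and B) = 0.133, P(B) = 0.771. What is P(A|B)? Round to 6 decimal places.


P(A|B) = P(A and B) / P(B) = 0.133 / 0.771 = 133/771 ≈ 0.17250324

0.172503


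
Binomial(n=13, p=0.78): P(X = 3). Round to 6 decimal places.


P = C(n,k) * p^k * (1-p)^(n-k)
C(13,3) = 286
p^k = 0.78^3 = 0.474552
(1-p)^(n-k) = 0.22^10 ≈ 0.0000002655992
P = 286 * 0.474552 * 0.0000002655992 ≈ 0.000036

0.000036


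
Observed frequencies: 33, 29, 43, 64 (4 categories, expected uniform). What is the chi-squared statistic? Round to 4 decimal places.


chi2 = sum((O-E)^2/E), E = total/4
total = 169, E = 169/4 = 42.25
(33 - 42.25)^2 / 42.25 = 85.5625 / 42.25 = 1369/676 ≈ 2.025148
(29 - 42.25)^2 / 42.25 = 175.5625 / 42.25 = 2809/676 ≈ 4.155325
(43 - 42.25)^2 / 42.25 = 0.5625 / 42.25 = 9/676 ≈ 0.013314
(64 - 42.25)^2 / 42.25 = 473.0625 / 42.25 = 7569/676 ≈ 11.196746
chi2 = 2939/169 ≈ 17.390533

17.3905


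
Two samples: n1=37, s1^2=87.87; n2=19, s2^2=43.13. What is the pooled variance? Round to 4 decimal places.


sp^2 = ((n1-1)*s1^2 + (n2-1)*s2^2)/(n1+n2-2)
(n1-1)*s1^2 = 36 * 87.87 = 3163.32
(n2-1)*s2^2 = 18 * 43.13 = 776.34
numerator = 3163.32 + 776.34 = 3939.66
n1+n2-2 = 54
sp^2 = 3939.66 / 54 = 21887/300 ≈ 72.956667

72.9567


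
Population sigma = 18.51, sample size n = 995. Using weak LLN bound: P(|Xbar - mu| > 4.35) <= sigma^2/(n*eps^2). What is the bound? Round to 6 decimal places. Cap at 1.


bound = min(1, sigma^2/(n*eps^2))
sigma^2 = 18.51^2 = 342.6201
n*eps^2 = 995 * 4.35^2 = 995 * 18.9225 = 18827.8875
sigma^2/(n*eps^2) = 342.6201 / 18827.8875 ≈ 0.01819748

0.018197


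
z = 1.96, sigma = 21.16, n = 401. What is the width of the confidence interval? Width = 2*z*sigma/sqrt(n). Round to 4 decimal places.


width = 2*z*sigma/sqrt(n)
2*z*sigma = 2 * 1.96 * 21.16 = 82.9472
sqrt(401) ≈ 20.024984
width = 82.9472 / 20.024984 ≈ 4.142186

4.1422


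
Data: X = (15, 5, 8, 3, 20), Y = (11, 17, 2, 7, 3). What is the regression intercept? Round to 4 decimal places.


a = ybar - b*xbar, where b = sum((xi-xbar)(yi-ybar)) / sum((xi-xbar)^2)
n = 5, xbar = 51/5 = 10.2, ybar = 40/5 = 8
Sxy = sum((xi-xbar)(yi-ybar)) = -61
Sxx = sum((xi-xbar)^2) = 202.8
b = Sxy / Sxx = -305/1014 ≈ -0.300789
a = 8 - (-0.300789) * 10.2 = 3741/338 ≈ 11.068047

11.0680


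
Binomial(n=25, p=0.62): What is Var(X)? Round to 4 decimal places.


Var = n*p*(1-p) = 25 * 0.62 * 0.38 = 5.89

5.8900


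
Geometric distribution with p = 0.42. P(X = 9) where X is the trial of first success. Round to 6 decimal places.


P = (1-p)^(k-1) * p
(1-p)^(k-1) = 0.58^8 ≈ 0.01280631
P = 0.01280631 * 0.42 ≈ 0.005378649

0.005379


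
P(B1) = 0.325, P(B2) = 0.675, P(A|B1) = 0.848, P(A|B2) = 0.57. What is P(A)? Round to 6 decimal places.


P(A) = P(A|B1)*P(B1) + P(A|B2)*P(B2)
P(A|B1)*P(B1) = 0.848 * 0.325 = 0.2756
P(A|B2)*P(B2) = 0.57 * 0.675 = 0.38475
P(A) = 0.2756 + 0.38475 = 0.66035

0.660350


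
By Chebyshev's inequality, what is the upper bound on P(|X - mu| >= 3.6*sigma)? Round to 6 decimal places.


P <= 1/k^2
k^2 = 3.6^2 = 12.96
1/k^2 = 1 / 12.96 = 25/324 ≈ 0.07716049

0.077160


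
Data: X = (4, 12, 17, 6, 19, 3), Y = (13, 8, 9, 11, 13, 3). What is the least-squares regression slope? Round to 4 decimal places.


b = sum((xi-xbar)(yi-ybar)) / sum((xi-xbar)^2)
n = 6, xbar = 61/6 ≈ 10.166667, ybar = 57/6 = 9.5
Sxy = sum((xi-xbar)(yi-ybar)) = 43.5
Sxx = sum((xi-xbar)^2) = 1409/6 ≈ 234.833333
b = Sxy / Sxx = 261/1409 ≈ 0.185238

0.1852


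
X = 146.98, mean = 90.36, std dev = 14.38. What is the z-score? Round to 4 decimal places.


z = (X - mu) / sigma
X - mu = 146.98 - 90.36 = 56.62
z = 56.62 / 14.38 = 2831/719 ≈ 3.937413

3.9374


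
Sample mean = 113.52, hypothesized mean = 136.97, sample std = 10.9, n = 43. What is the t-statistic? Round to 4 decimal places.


t = (xbar - mu0) / (s/sqrt(n))
xbar - mu0 = 113.52 - 136.97 = -23.45
sqrt(43) ≈ 6.55743852
s/sqrt(n) = 10.9 / 6.55743852 ≈ 1.66223442
t = -23.45 / 1.66223442 ≈ -14.107517

-14.1075


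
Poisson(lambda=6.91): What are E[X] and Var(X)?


E[X] = Var(X) = lambda = 6.91

6.91, 6.91


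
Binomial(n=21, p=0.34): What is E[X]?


E[X] = n*p = 21 * 0.34 = 7.14

7.14


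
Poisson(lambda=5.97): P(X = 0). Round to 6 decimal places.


P = e^(-lam) * lam^k / k!
e^(-5.97) ≈ 0.002554241
lam^k = 5.97^0 = 1
k! = 0! = 1
P = 0.002554241 * 1 / 1 ≈ 0.002554

0.002554


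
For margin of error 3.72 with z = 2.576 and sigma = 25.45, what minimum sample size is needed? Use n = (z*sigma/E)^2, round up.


z*sigma/E = 2.576 * 25.45 / 3.72 = 81949/4650 ≈ 17.623441
(z*sigma/E)^2 ≈ 310.585668
round up: n = 311

311


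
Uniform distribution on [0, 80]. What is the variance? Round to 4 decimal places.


Var = (b-a)^2 / 12
(b-a)^2 = (80 - 0)^2 = 6400
Var = 6400/12 ≈ 533.333333

533.3333


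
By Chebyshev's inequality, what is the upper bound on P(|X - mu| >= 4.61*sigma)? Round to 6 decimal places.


P <= 1/k^2
k^2 = 4.61^2 = 21.2521
1/k^2 = 1 / 21.2521 ≈ 0.04705417

0.047054


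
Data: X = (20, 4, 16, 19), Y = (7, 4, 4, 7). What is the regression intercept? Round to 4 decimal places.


a = ybar - b*xbar, where b = sum((xi-xbar)(yi-ybar)) / sum((xi-xbar)^2)
n = 4, xbar = 59/4 = 14.75, ybar = 22/4 = 5.5
Sxy = sum((xi-xbar)(yi-ybar)) = 28.5
Sxx = sum((xi-xbar)^2) = 162.75
b = Sxy / Sxx = 38/217 ≈ 0.175115
a = 5.5 - 0.175115 * 14.75 = 633/217 ≈ 2.917051

2.9171


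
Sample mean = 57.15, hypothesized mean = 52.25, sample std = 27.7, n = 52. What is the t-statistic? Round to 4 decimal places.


t = (xbar - mu0) / (s/sqrt(n))
xbar - mu0 = 57.15 - 52.25 = 4.9
sqrt(52) ≈ 7.21110255
s/sqrt(n) = 27.7 / 7.21110255 ≈ 3.84129886
t = 4.9 / 3.84129886 ≈ 1.275610

1.2756


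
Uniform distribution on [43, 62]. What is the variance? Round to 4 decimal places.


Var = (b-a)^2 / 12
(b-a)^2 = (62 - 43)^2 = 361
Var = 361/12 ≈ 30.083333

30.0833


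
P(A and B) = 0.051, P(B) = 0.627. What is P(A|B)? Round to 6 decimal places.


P(A|B) = P(A and B) / P(B) = 0.051 / 0.627 = 17/209 ≈ 0.08133971

0.081340


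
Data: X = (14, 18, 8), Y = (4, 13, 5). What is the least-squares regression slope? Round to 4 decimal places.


b = sum((xi-xbar)(yi-ybar)) / sum((xi-xbar)^2)
n = 3, xbar = 40/3 ≈ 13.333333, ybar = 22/3 ≈ 7.333333
Sxy = sum((xi-xbar)(yi-ybar)) = 110/3 ≈ 36.666667
Sxx = sum((xi-xbar)^2) = 152/3 ≈ 50.666667
b = Sxy / Sxx = 55/76 ≈ 0.723684

0.7237


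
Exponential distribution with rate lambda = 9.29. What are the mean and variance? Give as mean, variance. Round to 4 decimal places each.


mean = 1/lam, var = 1/lam^2
mean = 1 / 9.29 = 100/929 ≈ 0.107643
lam^2 = 9.29^2 = 86.3041
var = 1 / 86.3041 ≈ 0.011587

0.1076, 0.0116


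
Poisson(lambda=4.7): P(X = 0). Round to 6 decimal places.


P = e^(-lam) * lam^k / k!
e^(-4.7) ≈ 0.009095277
lam^k = 4.7^0 = 1
k! = 0! = 1
P = 0.009095277 * 1 / 1 ≈ 0.009095

0.009095


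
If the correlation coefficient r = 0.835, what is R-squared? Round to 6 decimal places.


R^2 = r^2 = (0.835)^2 = 0.697225

0.697225


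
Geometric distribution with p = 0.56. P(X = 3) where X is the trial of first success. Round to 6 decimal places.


P = (1-p)^(k-1) * p
(1-p)^(k-1) = 0.44^2 = 0.1936
P = 0.1936 * 0.56 = 0.108416

0.108416


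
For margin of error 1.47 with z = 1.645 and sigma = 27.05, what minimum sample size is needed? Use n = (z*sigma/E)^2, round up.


z*sigma/E = 1.645 * 27.05 / 1.47 = 25427/840 ≈ 30.270238
(z*sigma/E)^2 ≈ 916.287314
round up: n = 917

917


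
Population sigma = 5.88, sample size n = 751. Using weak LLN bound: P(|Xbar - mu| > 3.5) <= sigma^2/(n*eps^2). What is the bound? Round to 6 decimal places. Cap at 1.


bound = min(1, sigma^2/(n*eps^2))
sigma^2 = 5.88^2 = 34.5744
n*eps^2 = 751 * 3.5^2 = 751 * 12.25 = 9199.75
sigma^2/(n*eps^2) = 34.5744 / 9199.75 ≈ 0.00375819

0.003758


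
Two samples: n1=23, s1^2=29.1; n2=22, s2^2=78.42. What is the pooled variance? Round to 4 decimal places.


sp^2 = ((n1-1)*s1^2 + (n2-1)*s2^2)/(n1+n2-2)
(n1-1)*s1^2 = 22 * 29.1 = 640.2
(n2-1)*s2^2 = 21 * 78.42 = 1646.82
numerator = 640.2 + 1646.82 = 2287.02
n1+n2-2 = 43
sp^2 = 2287.02 / 43 = 114351/2150 ≈ 53.186512

53.1865


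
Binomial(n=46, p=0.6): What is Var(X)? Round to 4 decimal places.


Var = n*p*(1-p) = 46 * 0.6 * 0.4 = 11.04

11.0400


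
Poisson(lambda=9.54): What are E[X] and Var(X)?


E[X] = Var(X) = lambda = 9.54

9.54, 9.54


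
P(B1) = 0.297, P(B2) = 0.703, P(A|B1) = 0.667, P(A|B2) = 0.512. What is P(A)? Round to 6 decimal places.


P(A) = P(A|B1)*P(B1) + P(A|B2)*P(B2)
P(A|B1)*P(B1) = 0.667 * 0.297 = 0.198099
P(A|B2)*P(B2) = 0.512 * 0.703 = 0.359936
P(A) = 0.198099 + 0.359936 = 0.558035

0.558035


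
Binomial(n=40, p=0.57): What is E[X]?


E[X] = n*p = 40 * 0.57 = 22.8

22.8


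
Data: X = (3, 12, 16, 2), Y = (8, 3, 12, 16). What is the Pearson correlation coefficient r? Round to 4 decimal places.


r = sum((xi-xbar)(yi-ybar)) / sqrt(sum((xi-xbar)^2) * sum((yi-ybar)^2))
n = 4, xbar = 33/4 = 8.25, ybar = 39/4 = 9.75
Sxy = sum((xi-xbar)(yi-ybar)) = -37.75
Sxx = sum((xi-xbar)^2) = 140.75
Syy = sum((yi-ybar)^2) = 92.75
sqrt(Sxx*Syy) ≈ 114.256564
r = Sxy / sqrt(Sxx*Syy) = -37.75 / 114.256564 ≈ -0.330397

-0.3304


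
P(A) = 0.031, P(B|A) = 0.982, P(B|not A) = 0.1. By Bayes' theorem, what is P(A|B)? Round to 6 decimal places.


P(A|B) = P(B|A)*P(A) / P(B), P(B) = P(B|A)*P(A) + P(B|not A)*P(not A)
P(B|A)*P(A) = 0.982 * 0.031 = 0.030442
P(B|not A)*P(not A) = 0.1 * 0.969 = 0.0969
P(B) = 0.030442 + 0.0969 = 0.127342
P(A|B) = 0.030442 / 0.127342 ≈ 0.23905703

0.239057


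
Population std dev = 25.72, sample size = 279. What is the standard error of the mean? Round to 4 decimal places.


SE = sigma / sqrt(n)
sqrt(279) ≈ 16.703293
SE = 25.72 / 16.703293 ≈ 1.539816

1.5398


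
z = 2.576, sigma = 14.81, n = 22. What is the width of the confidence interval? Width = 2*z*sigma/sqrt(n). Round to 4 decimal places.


width = 2*z*sigma/sqrt(n)
2*z*sigma = 2 * 2.576 * 14.81 = 76.30112
sqrt(22) ≈ 4.690416
width = 76.30112 / 4.690416 ≈ 16.267453

16.2675


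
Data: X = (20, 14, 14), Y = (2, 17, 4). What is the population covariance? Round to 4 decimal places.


Cov = (1/n)*sum((xi-xbar)(yi-ybar))
n = 3, xbar = 48/3 = 16, ybar = 23/3 ≈ 7.666667
sum((xi-xbar)(yi-ybar)) = -34
Cov = -34 / 3 = -34/3 ≈ -11.333333

-11.3333


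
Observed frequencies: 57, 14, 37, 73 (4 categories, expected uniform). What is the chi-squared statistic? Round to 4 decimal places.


chi2 = sum((O-E)^2/E), E = total/4
total = 181, E = 181/4 = 45.25
(57 - 45.25)^2 / 45.25 = 138.0625 / 45.25 = 2209/724 ≈ 3.051105
(14 - 45.25)^2 / 45.25 = 976.5625 / 45.25 = 15625/724 ≈ 21.581492
(37 - 45.25)^2 / 45.25 = 68.0625 / 45.25 = 1089/724 ≈ 1.504144
(73 - 45.25)^2 / 45.25 = 770.0625 / 45.25 = 12321/724 ≈ 17.017956
chi2 = 7811/181 ≈ 43.154696

43.1547


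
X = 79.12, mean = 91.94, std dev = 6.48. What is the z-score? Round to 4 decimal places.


z = (X - mu) / sigma
X - mu = 79.12 - 91.94 = -12.82
z = -12.82 / 6.48 = -641/324 ≈ -1.978395

-1.9784


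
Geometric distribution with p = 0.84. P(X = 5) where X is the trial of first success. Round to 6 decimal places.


P = (1-p)^(k-1) * p
(1-p)^(k-1) = 0.16^4 = 0.00065536
P = 0.00065536 * 0.84 = 0.0005505024

0.000551


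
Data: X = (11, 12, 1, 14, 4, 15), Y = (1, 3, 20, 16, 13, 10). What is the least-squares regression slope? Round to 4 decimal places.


b = sum((xi-xbar)(yi-ybar)) / sum((xi-xbar)^2)
n = 6, xbar = 57/6 = 9.5, ybar = 63/6 = 10.5
Sxy = sum((xi-xbar)(yi-ybar)) = -105.5
Sxx = sum((xi-xbar)^2) = 161.5
b = Sxy / Sxx = -211/323 ≈ -0.653251

-0.6533


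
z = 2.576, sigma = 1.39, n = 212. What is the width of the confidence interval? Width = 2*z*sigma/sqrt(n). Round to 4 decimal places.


width = 2*z*sigma/sqrt(n)
2*z*sigma = 2 * 2.576 * 1.39 = 7.16128
sqrt(212) ≈ 14.560220
width = 7.16128 / 14.560220 ≈ 0.491839

0.4918


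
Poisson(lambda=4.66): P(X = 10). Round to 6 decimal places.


P = e^(-lam) * lam^k / k!
e^(-4.66) ≈ 0.009466462
lam^k = 4.66^10 ≈ 4829021.810324
k! = 10! = 3628800
P = 0.009466462 * 4829021.810324 / 3628800 ≈ 0.012597

0.012597


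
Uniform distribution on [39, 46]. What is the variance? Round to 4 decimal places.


Var = (b-a)^2 / 12
(b-a)^2 = (46 - 39)^2 = 49
Var = 49/12 ≈ 4.083333

4.0833


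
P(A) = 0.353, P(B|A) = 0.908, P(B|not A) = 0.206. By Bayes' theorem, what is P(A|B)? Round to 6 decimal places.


P(A|B) = P(B|A)*P(A) / P(B), P(B) = P(B|A)*P(A) + P(B|not A)*P(not A)
P(B|A)*P(A) = 0.908 * 0.353 = 0.320524
P(B|not A)*P(not A) = 0.206 * 0.647 = 0.133282
P(B) = 0.320524 + 0.133282 = 0.453806
P(A|B) = 0.320524 / 0.453806 ≈ 0.70630181

0.706302


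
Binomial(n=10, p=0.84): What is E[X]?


E[X] = n*p = 10 * 0.84 = 8.4

8.4


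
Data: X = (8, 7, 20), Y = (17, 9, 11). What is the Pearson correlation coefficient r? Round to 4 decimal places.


r = sum((xi-xbar)(yi-ybar)) / sqrt(sum((xi-xbar)^2) * sum((yi-ybar)^2))
n = 3, xbar = 35/3 ≈ 11.666667, ybar = 37/3 ≈ 12.333333
Sxy = sum((xi-xbar)(yi-ybar)) = -38/3 ≈ -12.666667
Sxx = sum((xi-xbar)^2) = 314/3 ≈ 104.666667
Syy = sum((yi-ybar)^2) = 104/3 ≈ 34.666667
sqrt(Sxx*Syy) ≈ 60.236571
r = Sxy / sqrt(Sxx*Syy) = -12.666667 / 60.236571 ≈ -0.210282

-0.2103


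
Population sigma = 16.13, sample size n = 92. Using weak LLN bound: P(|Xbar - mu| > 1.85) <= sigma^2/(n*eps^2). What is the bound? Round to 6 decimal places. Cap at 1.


bound = min(1, sigma^2/(n*eps^2))
sigma^2 = 16.13^2 = 260.1769
n*eps^2 = 92 * 1.85^2 = 92 * 3.4225 = 314.87
sigma^2/(n*eps^2) = 260.1769 / 314.87 ≈ 0.82629943

0.826299


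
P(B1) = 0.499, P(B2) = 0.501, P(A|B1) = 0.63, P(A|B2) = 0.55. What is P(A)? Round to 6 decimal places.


P(A) = P(A|B1)*P(B1) + P(A|B2)*P(B2)
P(A|B1)*P(B1) = 0.63 * 0.499 = 0.31437
P(A|B2)*P(B2) = 0.55 * 0.501 = 0.27555
P(A) = 0.31437 + 0.27555 = 0.58992

0.589920


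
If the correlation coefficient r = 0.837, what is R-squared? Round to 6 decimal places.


R^2 = r^2 = (0.837)^2 = 0.700569

0.700569


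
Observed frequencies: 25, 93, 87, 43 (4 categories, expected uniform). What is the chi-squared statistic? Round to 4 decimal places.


chi2 = sum((O-E)^2/E), E = total/4
total = 248, E = 248/4 = 62
(25 - 62)^2 / 62 = 1369 / 62 = 1369/62 ≈ 22.080645
(93 - 62)^2 / 62 = 961 / 62 = 15.5
(87 - 62)^2 / 62 = 625 / 62 = 625/62 ≈ 10.080645
(43 - 62)^2 / 62 = 361 / 62 = 361/62 ≈ 5.822581
chi2 = 1658/31 ≈ 53.483871

53.4839


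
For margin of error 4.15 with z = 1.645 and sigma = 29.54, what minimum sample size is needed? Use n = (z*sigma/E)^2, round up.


z*sigma/E = 1.645 * 29.54 / 4.15 ≈ 11.709229
(z*sigma/E)^2 ≈ 137.106042
round up: n = 138

138


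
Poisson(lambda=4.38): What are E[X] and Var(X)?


E[X] = Var(X) = lambda = 4.38

4.38, 4.38


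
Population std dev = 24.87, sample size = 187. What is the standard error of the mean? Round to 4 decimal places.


SE = sigma / sqrt(n)
sqrt(187) ≈ 13.674794
SE = 24.87 / 13.674794 ≈ 1.818675

1.8187


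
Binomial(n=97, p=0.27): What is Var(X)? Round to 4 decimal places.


Var = n*p*(1-p) = 97 * 0.27 * 0.73 = 19.1187

19.1187


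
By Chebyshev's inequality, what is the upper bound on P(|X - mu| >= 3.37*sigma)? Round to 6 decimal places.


P <= 1/k^2
k^2 = 3.37^2 = 11.3569
1/k^2 = 1 / 11.3569 ≈ 0.08805220

0.088052


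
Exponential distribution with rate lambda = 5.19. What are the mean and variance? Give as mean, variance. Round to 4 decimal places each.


mean = 1/lam, var = 1/lam^2
mean = 1 / 5.19 = 100/519 ≈ 0.192678
lam^2 = 5.19^2 = 26.9361
var = 1 / 26.9361 ≈ 0.037125

0.1927, 0.0371


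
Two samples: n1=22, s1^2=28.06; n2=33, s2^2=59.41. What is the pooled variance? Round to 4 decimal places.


sp^2 = ((n1-1)*s1^2 + (n2-1)*s2^2)/(n1+n2-2)
(n1-1)*s1^2 = 21 * 28.06 = 589.26
(n2-1)*s2^2 = 32 * 59.41 = 1901.12
numerator = 589.26 + 1901.12 = 2490.38
n1+n2-2 = 53
sp^2 = 2490.38 / 53 = 124519/2650 ≈ 46.988302

46.9883


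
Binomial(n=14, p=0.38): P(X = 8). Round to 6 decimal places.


P = C(n,k) * p^k * (1-p)^(n-k)
C(14,8) = 3003
p^k = 0.38^8 ≈ 0.0004347792
(1-p)^(n-k) = 0.62^6 ≈ 0.05680024
P = 3003 * 0.0004347792 * 0.05680024 ≈ 0.074161

0.074161


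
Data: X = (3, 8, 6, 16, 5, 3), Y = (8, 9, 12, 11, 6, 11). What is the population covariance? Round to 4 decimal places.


Cov = (1/n)*sum((xi-xbar)(yi-ybar))
n = 6, xbar = 41/6 ≈ 6.833333, ybar = 57/6 = 9.5
sum((xi-xbar)(yi-ybar)) = 17.5
Cov = 17.5 / 6 = 35/12 ≈ 2.916667

2.9167


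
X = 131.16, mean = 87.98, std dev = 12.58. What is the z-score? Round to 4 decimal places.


z = (X - mu) / sigma
X - mu = 131.16 - 87.98 = 43.18
z = 43.18 / 12.58 = 127/37 ≈ 3.432432

3.4324


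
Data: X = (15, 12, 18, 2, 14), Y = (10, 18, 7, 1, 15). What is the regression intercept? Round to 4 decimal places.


a = ybar - b*xbar, where b = sum((xi-xbar)(yi-ybar)) / sum((xi-xbar)^2)
n = 5, xbar = 61/5 = 12.2, ybar = 51/5 = 10.2
Sxy = sum((xi-xbar)(yi-ybar)) = 81.8
Sxx = sum((xi-xbar)^2) = 148.8
b = Sxy / Sxx = 409/744 ≈ 0.549731
a = 10.2 - 0.549731 * 12.2 = 2599/744 ≈ 3.493280

3.4933


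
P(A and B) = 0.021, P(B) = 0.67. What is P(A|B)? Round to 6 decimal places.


P(A|B) = P(A and B) / P(B) = 0.021 / 0.67 = 21/670 ≈ 0.03134328

0.031343


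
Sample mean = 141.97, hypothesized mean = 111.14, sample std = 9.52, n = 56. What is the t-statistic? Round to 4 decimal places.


t = (xbar - mu0) / (s/sqrt(n))
xbar - mu0 = 141.97 - 111.14 = 30.83
sqrt(56) ≈ 7.48331477
s/sqrt(n) = 9.52 / 7.48331477 ≈ 1.27216351
t = 30.83 / 1.27216351 ≈ 24.234306

24.2343


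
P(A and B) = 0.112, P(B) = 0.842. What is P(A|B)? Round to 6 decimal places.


P(A|B) = P(A and B) / P(B) = 0.112 / 0.842 = 56/421 ≈ 0.13301663

0.133017


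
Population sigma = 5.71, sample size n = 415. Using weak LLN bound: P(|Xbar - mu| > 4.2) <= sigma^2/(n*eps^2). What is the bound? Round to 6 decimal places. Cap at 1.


bound = min(1, sigma^2/(n*eps^2))
sigma^2 = 5.71^2 = 32.6041
n*eps^2 = 415 * 4.2^2 = 415 * 17.64 = 7320.6
sigma^2/(n*eps^2) = 32.6041 / 7320.6 ≈ 0.00445375

0.004454


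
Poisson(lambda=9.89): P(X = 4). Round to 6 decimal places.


P = e^(-lam) * lam^k / k!
e^(-9.89) ≈ 0.00005067895
lam^k = 9.89^4 ≈ 9567.206906
k! = 4! = 24
P = 0.00005067895 * 9567.206906 / 24 ≈ 0.020202

0.020202


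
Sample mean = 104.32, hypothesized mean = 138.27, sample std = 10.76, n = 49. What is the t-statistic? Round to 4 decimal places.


t = (xbar - mu0) / (s/sqrt(n))
xbar - mu0 = 104.32 - 138.27 = -33.95
sqrt(49) = 7
s/sqrt(n) = 10.76 / 7 = 269/175 ≈ 1.53714286
t = -33.95 / 1.53714286 = -23765/1076 ≈ -22.086431

-22.0864


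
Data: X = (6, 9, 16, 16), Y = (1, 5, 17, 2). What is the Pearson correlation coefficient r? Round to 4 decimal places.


r = sum((xi-xbar)(yi-ybar)) / sqrt(sum((xi-xbar)^2) * sum((yi-ybar)^2))
n = 4, xbar = 47/4 = 11.75, ybar = 25/4 = 6.25
Sxy = sum((xi-xbar)(yi-ybar)) = 61.25
Sxx = sum((xi-xbar)^2) = 76.75
Syy = sum((yi-ybar)^2) = 162.75
sqrt(Sxx*Syy) ≈ 111.763422
r = Sxy / sqrt(Sxx*Syy) = 61.25 / 111.763422 ≈ 0.548033

0.5480


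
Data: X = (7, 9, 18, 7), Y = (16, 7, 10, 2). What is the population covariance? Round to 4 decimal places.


Cov = (1/n)*sum((xi-xbar)(yi-ybar))
n = 4, xbar = 41/4 = 10.25, ybar = 35/4 = 8.75
sum((xi-xbar)(yi-ybar)) = 10.25
Cov = 10.25 / 4 = 2.5625

2.5625


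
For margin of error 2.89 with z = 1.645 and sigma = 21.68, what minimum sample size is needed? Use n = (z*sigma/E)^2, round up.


z*sigma/E = 1.645 * 21.68 / 2.89 = 89159/7225 ≈ 12.340346
(z*sigma/E)^2 ≈ 152.284140
round up: n = 153

153


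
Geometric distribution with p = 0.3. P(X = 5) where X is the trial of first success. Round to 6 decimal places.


P = (1-p)^(k-1) * p
(1-p)^(k-1) = 0.7^4 = 0.2401
P = 0.2401 * 0.3 = 0.07203

0.072030


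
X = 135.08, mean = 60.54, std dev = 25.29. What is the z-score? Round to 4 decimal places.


z = (X - mu) / sigma
X - mu = 135.08 - 60.54 = 74.54
z = 74.54 / 25.29 = 7454/2529 ≈ 2.947410

2.9474


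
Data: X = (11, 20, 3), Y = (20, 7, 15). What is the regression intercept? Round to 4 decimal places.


a = ybar - b*xbar, where b = sum((xi-xbar)(yi-ybar)) / sum((xi-xbar)^2)
n = 3, xbar = 34/3 ≈ 11.333333, ybar = 42/3 = 14
Sxy = sum((xi-xbar)(yi-ybar)) = -71
Sxx = sum((xi-xbar)^2) = 434/3 ≈ 144.666667
b = Sxy / Sxx = -213/434 ≈ -0.490783
a = 14 - (-0.490783) * 11.333333 = 4245/217 ≈ 19.562212

19.5622


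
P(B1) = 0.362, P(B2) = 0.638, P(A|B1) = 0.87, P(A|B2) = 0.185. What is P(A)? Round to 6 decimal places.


P(A) = P(A|B1)*P(B1) + P(A|B2)*P(B2)
P(A|B1)*P(B1) = 0.87 * 0.362 = 0.31494
P(A|B2)*P(B2) = 0.185 * 0.638 = 0.11803
P(A) = 0.31494 + 0.11803 = 0.43297

0.432970


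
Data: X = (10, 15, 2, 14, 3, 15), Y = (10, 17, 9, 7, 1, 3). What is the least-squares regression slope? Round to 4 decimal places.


b = sum((xi-xbar)(yi-ybar)) / sum((xi-xbar)^2)
n = 6, xbar = 59/6 ≈ 9.833333, ybar = 47/6 ≈ 7.833333
Sxy = sum((xi-xbar)(yi-ybar)) = 341/6 ≈ 56.833333
Sxx = sum((xi-xbar)^2) = 1073/6 ≈ 178.833333
b = Sxy / Sxx = 341/1073 ≈ 0.317801

0.3178
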